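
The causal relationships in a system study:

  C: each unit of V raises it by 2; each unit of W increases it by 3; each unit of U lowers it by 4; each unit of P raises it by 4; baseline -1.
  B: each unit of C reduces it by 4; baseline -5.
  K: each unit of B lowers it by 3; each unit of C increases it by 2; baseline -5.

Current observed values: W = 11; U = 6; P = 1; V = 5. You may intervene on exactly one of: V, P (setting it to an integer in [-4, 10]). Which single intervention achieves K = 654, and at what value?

Intervening on V: K = 28*V + 178. Reaching 654 requires V = 17, outside [-4, 10].
Intervening on P: with other inputs at their observed values, K = 56*P + 262. Solving for 654 gives P = 7, within [-4, 10].

set P = 7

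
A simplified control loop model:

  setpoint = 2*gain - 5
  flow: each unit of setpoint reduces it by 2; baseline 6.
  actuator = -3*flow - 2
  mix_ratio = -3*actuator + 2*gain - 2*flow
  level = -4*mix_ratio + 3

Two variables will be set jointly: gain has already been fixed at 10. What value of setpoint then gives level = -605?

setpoint = -6

With gain held at 10:
Intervening on setpoint fixes its value directly, overriding its dependence on gain.
Substituting into the actuator equation gives actuator = 6*setpoint - 20.
Substituting into the mix_ratio equation gives mix_ratio = -14*setpoint + 68.
Substituting into the level equation gives level = 56*setpoint - 269.
Solve 56*setpoint - 269 = -605: setpoint = (-605 + 269) / 56 = -6.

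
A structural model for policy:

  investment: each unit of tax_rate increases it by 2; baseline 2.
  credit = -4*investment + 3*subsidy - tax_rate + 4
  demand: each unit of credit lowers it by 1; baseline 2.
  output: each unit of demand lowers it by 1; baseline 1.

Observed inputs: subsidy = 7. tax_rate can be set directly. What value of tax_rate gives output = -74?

tax_rate = 10

Substituting into the credit equation gives credit = -9*tax_rate + 17.
Substituting into the demand equation gives demand = 9*tax_rate - 15.
Substituting into the output equation gives output = -9*tax_rate + 16.
Solve -9*tax_rate + 16 = -74: tax_rate = (-74 - 16) / -9 = 10.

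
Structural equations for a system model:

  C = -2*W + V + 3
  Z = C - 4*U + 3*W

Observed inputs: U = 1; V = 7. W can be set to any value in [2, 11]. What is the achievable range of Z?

Substituting into the C equation gives C = -2*W + 10.
This gives Z = W + 6.
Linear in W, so extremes are at the endpoints: W = 2 gives Z = 8; W = 11 gives Z = 17.

8 to 17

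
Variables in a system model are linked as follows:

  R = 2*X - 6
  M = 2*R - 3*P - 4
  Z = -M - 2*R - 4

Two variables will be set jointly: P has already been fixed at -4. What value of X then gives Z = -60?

With P held at -4:
Substituting into the M equation gives M = 4*X - 4.
Substituting into the Z equation gives Z = -8*X + 12.
Solve -8*X + 12 = -60: X = (-60 - 12) / -8 = 9.

X = 9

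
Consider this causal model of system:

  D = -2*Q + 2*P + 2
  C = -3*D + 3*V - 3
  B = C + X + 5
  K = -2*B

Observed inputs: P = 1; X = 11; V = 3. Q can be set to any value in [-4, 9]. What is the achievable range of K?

-128 to 28

Substituting into the D equation gives D = -2*Q + 4.
Substituting into the C equation gives C = 6*Q - 6.
Substituting into the B equation gives B = 6*Q + 10.
Substituting into the K equation gives K = -12*Q - 20.
Linear in Q, so extremes are at the endpoints: Q = -4 gives K = 28; Q = 9 gives K = -128.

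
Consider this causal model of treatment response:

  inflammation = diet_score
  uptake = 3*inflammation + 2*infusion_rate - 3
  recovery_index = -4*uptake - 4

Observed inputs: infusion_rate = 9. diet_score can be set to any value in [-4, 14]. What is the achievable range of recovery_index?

Substituting into the uptake equation gives uptake = 3*diet_score + 15.
So recovery_index = -12*diet_score - 64.
Linear in diet_score, so extremes are at the endpoints: diet_score = -4 gives recovery_index = -16; diet_score = 14 gives recovery_index = -232.

-232 to -16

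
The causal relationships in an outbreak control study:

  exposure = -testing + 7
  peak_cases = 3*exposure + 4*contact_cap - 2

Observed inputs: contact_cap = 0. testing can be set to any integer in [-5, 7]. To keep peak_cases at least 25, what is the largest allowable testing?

testing = -2

Substituting into the peak_cases equation gives peak_cases = -3*testing + 19.
Require -3*testing + 19 ≥ 25, so testing ≤ -2.
The largest integer in [-5, 7] satisfying this is -2.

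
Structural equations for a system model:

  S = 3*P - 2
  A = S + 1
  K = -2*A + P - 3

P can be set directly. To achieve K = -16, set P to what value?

P = 3

Substituting into the A equation gives A = 3*P - 1.
This gives K = -5*P - 1.
Solve -5*P - 1 = -16: P = (-16 + 1) / -5 = 3.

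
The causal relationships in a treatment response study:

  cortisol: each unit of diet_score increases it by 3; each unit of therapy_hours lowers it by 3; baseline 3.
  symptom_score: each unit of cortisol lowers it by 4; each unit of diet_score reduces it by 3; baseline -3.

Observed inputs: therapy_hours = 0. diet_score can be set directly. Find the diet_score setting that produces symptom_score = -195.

diet_score = 12

Substituting into the cortisol equation gives cortisol = 3*diet_score + 3.
Substituting into the symptom_score equation gives symptom_score = -15*diet_score - 15.
Solve -15*diet_score - 15 = -195: diet_score = (-195 + 15) / -15 = 12.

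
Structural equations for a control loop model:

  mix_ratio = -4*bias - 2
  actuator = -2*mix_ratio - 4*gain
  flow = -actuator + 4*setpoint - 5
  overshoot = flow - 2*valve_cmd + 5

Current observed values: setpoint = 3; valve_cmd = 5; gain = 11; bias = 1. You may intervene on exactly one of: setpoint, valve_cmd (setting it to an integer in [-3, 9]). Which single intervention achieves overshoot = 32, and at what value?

set valve_cmd = 6

Intervening on setpoint: overshoot = 4*setpoint + 22. Reaching 32 requires setpoint = 5/2, not an integer.
Intervening on valve_cmd: with other inputs at their observed values, overshoot = -2*valve_cmd + 44. Solving for 32 gives valve_cmd = 6, within [-3, 9].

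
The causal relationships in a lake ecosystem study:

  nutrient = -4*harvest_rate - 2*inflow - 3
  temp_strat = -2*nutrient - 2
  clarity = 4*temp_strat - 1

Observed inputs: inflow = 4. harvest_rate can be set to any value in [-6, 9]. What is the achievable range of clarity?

-113 to 367

Substituting into the nutrient equation gives nutrient = -4*harvest_rate - 11.
Substituting into the temp_strat equation gives temp_strat = 8*harvest_rate + 20.
So clarity = 32*harvest_rate + 79.
Linear in harvest_rate, so extremes are at the endpoints: harvest_rate = -6 gives clarity = -113; harvest_rate = 9 gives clarity = 367.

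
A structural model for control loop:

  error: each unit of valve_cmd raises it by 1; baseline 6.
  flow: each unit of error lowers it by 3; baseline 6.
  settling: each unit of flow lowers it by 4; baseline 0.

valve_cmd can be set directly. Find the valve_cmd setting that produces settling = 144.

Substituting into the flow equation gives flow = -3*valve_cmd - 12.
Substituting into the settling equation gives settling = 12*valve_cmd + 48.
Solve 12*valve_cmd + 48 = 144: valve_cmd = (144 - 48) / 12 = 8.

valve_cmd = 8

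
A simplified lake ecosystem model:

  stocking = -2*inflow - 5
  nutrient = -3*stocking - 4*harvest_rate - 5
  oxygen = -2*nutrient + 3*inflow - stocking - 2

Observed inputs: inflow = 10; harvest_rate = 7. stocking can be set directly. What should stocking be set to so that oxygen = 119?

Intervening on stocking fixes its value directly, overriding its dependence on inflow.
Substituting into the nutrient equation gives nutrient = -3*stocking - 33.
Substituting into the oxygen equation gives oxygen = 5*stocking + 94.
Solve 5*stocking + 94 = 119: stocking = (119 - 94) / 5 = 5.

stocking = 5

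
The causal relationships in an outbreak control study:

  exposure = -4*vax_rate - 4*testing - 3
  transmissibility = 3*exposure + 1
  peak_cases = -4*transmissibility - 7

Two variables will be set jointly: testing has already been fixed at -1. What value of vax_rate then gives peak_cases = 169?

With testing held at -1:
Substituting into the exposure equation gives exposure = -4*vax_rate + 1.
So transmissibility = -12*vax_rate + 4.
Substituting into the peak_cases equation gives peak_cases = 48*vax_rate - 23.
Solve 48*vax_rate - 23 = 169: vax_rate = (169 + 23) / 48 = 4.

vax_rate = 4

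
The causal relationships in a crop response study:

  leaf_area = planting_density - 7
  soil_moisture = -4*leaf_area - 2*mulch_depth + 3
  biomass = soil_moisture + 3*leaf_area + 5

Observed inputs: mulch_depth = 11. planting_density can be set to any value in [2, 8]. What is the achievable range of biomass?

Substituting into the soil_moisture equation gives soil_moisture = -4*planting_density + 9.
So biomass = -planting_density - 7.
Linear in planting_density, so extremes are at the endpoints: planting_density = 2 gives biomass = -9; planting_density = 8 gives biomass = -15.

-15 to -9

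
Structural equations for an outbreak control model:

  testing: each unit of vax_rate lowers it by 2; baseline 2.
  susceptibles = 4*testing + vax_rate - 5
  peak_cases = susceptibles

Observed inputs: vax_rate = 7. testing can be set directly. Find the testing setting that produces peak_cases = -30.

Intervening on testing fixes its value directly, overriding its dependence on vax_rate.
Substituting into the susceptibles equation gives susceptibles = 4*testing + 2.
Substituting into the peak_cases equation gives peak_cases = 4*testing + 2.
Solve 4*testing + 2 = -30: testing = (-30 - 2) / 4 = -8.

testing = -8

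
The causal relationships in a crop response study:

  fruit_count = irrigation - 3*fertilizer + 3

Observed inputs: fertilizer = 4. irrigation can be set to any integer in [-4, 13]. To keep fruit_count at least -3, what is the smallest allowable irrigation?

Substituting into the fruit_count equation gives fruit_count = irrigation - 9.
Require irrigation - 9 ≥ -3, so irrigation ≥ 6.
The smallest integer in [-4, 13] satisfying this is 6.

irrigation = 6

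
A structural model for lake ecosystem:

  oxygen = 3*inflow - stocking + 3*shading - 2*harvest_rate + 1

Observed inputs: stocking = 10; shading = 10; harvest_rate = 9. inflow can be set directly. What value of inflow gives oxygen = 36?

inflow = 11

Substituting into the oxygen equation gives oxygen = 3*inflow + 3.
Solve 3*inflow + 3 = 36: inflow = (36 - 3) / 3 = 11.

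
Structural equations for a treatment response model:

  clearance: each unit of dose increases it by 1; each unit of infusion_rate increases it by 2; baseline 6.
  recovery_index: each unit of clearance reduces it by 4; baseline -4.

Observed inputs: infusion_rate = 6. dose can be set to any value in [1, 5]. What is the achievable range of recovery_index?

-96 to -80

Substituting into the clearance equation gives clearance = dose + 18.
Substituting into the recovery_index equation gives recovery_index = -4*dose - 76.
Linear in dose, so extremes are at the endpoints: dose = 1 gives recovery_index = -80; dose = 5 gives recovery_index = -96.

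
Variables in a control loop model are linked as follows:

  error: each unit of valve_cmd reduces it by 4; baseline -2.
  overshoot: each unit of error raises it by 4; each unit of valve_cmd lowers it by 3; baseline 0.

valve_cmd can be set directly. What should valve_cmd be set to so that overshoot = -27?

valve_cmd = 1

Substituting into the overshoot equation gives overshoot = -19*valve_cmd - 8.
Solve -19*valve_cmd - 8 = -27: valve_cmd = (-27 + 8) / -19 = 1.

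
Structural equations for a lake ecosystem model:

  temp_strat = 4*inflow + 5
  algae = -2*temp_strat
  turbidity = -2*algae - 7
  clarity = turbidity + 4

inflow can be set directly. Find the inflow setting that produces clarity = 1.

Substituting into the algae equation gives algae = -8*inflow - 10.
Substituting into the turbidity equation gives turbidity = 16*inflow + 13.
clarity becomes 16*inflow + 17.
Solve 16*inflow + 17 = 1: inflow = (1 - 17) / 16 = -1.

inflow = -1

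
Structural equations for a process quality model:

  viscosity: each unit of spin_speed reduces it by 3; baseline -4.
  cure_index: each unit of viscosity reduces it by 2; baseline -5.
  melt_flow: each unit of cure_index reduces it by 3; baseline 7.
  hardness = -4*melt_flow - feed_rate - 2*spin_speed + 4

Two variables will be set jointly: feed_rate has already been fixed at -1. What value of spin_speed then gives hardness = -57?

spin_speed = -1

With feed_rate held at -1:
Substituting into the cure_index equation gives cure_index = 6*spin_speed + 3.
Substituting into the melt_flow equation gives melt_flow = -18*spin_speed - 2.
Substituting into the hardness equation gives hardness = 70*spin_speed + 13.
Solve 70*spin_speed + 13 = -57: spin_speed = (-57 - 13) / 70 = -1.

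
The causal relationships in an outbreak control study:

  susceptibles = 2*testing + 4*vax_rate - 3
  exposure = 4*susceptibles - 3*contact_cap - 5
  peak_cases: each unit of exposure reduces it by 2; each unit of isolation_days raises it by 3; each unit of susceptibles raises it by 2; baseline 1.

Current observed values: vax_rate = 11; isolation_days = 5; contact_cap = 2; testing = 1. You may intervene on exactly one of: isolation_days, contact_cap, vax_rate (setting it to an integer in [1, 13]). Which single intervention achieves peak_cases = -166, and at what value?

Intervening on isolation_days: peak_cases = 3*isolation_days - 235. Reaching -166 requires isolation_days = 23, outside [1, 13].
Intervening on contact_cap: with other inputs at their observed values, peak_cases = 6*contact_cap - 232. Solving for -166 gives contact_cap = 11, within [1, 13].
Intervening on vax_rate: peak_cases = -24*vax_rate + 44. Reaching -166 requires vax_rate = 35/4, not an integer.

set contact_cap = 11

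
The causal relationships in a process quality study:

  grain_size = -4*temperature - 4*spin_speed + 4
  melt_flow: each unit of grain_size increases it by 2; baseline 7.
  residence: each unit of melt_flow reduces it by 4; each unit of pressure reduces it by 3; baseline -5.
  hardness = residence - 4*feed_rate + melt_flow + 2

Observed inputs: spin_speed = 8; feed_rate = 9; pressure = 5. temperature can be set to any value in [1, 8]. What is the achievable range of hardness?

Substituting into the grain_size equation gives grain_size = -4*temperature - 28.
Substituting into the melt_flow equation gives melt_flow = -8*temperature - 49.
residence becomes 32*temperature + 176.
hardness becomes 24*temperature + 93.
Linear in temperature, so extremes are at the endpoints: temperature = 1 gives hardness = 117; temperature = 8 gives hardness = 285.

117 to 285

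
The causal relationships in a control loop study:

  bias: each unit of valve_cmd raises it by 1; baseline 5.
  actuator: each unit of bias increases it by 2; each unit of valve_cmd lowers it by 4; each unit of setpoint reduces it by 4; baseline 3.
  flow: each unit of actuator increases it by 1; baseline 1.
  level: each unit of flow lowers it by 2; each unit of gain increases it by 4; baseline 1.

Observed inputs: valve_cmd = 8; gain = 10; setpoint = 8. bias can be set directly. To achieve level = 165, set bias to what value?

Intervening on bias fixes its value directly, overriding its dependence on valve_cmd.
Substituting into the actuator equation gives actuator = 2*bias - 61.
flow becomes 2*bias - 60.
Substituting into the level equation gives level = -4*bias + 161.
Solve -4*bias + 161 = 165: bias = (165 - 161) / -4 = -1.

bias = -1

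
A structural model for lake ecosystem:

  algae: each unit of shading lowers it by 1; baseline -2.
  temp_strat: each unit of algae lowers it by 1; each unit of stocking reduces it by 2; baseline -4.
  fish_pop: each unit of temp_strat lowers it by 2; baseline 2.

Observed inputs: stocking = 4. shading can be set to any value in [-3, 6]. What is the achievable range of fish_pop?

Substituting into the temp_strat equation gives temp_strat = shading - 10.
So fish_pop = -2*shading + 22.
Linear in shading, so extremes are at the endpoints: shading = -3 gives fish_pop = 28; shading = 6 gives fish_pop = 10.

10 to 28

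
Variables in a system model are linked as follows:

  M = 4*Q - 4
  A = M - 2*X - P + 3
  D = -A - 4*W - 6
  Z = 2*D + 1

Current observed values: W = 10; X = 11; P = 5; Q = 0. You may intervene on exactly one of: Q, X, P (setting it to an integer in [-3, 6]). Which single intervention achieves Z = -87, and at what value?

set X = -2

Intervening on Q: Z = -8*Q - 35. Reaching -87 requires Q = 13/2, not an integer.
Intervening on X: with other inputs at their observed values, Z = 4*X - 79. Solving for -87 gives X = -2, within [-3, 6].
Intervening on P: Z = 2*P - 45. Reaching -87 requires P = -21, outside [-3, 6].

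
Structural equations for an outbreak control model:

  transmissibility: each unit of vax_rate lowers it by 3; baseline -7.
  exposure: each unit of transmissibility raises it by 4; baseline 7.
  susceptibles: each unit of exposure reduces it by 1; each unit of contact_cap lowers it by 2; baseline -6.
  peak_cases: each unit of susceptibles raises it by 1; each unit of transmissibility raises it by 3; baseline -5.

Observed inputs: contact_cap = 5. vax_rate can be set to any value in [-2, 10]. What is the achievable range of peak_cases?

Substituting into the exposure equation gives exposure = -12*vax_rate - 21.
Substituting into the susceptibles equation gives susceptibles = 12*vax_rate + 5.
So peak_cases = 3*vax_rate - 21.
Linear in vax_rate, so extremes are at the endpoints: vax_rate = -2 gives peak_cases = -27; vax_rate = 10 gives peak_cases = 9.

-27 to 9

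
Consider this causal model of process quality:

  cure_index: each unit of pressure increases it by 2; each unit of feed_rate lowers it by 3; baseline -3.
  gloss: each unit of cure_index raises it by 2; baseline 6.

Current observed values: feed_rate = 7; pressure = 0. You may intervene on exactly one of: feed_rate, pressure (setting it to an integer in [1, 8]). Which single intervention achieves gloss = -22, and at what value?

set pressure = 5

Intervening on feed_rate: gloss = -6*feed_rate. Reaching -22 requires feed_rate = 11/3, not an integer.
Intervening on pressure: with other inputs at their observed values, gloss = 4*pressure - 42. Solving for -22 gives pressure = 5, within [1, 8].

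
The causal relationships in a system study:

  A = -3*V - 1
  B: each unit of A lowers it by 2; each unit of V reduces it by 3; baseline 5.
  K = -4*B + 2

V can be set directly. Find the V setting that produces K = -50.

V = 2

Substituting into the B equation gives B = 3*V + 7.
K becomes -12*V - 26.
Solve -12*V - 26 = -50: V = (-50 + 26) / -12 = 2.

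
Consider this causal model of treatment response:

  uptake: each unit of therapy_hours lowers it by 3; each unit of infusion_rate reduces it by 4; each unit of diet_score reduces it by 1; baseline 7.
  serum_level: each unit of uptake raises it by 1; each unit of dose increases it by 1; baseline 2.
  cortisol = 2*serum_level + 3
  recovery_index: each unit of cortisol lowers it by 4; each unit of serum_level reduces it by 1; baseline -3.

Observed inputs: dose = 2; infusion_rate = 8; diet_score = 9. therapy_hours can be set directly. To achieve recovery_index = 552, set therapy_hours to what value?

Substituting into the uptake equation gives uptake = -3*therapy_hours - 34.
serum_level becomes -3*therapy_hours - 30.
So cortisol = -6*therapy_hours - 57.
Substituting into the recovery_index equation gives recovery_index = 27*therapy_hours + 255.
Solve 27*therapy_hours + 255 = 552: therapy_hours = (552 - 255) / 27 = 11.

therapy_hours = 11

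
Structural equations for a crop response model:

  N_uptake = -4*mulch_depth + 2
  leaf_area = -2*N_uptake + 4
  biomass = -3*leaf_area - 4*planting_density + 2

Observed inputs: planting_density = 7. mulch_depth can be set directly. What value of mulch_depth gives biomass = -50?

Substituting into the leaf_area equation gives leaf_area = 8*mulch_depth.
So biomass = -24*mulch_depth - 26.
Solve -24*mulch_depth - 26 = -50: mulch_depth = (-50 + 26) / -24 = 1.

mulch_depth = 1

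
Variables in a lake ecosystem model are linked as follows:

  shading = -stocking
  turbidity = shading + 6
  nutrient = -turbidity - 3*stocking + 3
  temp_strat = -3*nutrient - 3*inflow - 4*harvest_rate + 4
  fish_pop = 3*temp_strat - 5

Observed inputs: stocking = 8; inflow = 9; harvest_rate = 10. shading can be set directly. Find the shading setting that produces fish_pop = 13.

shading = -4

Intervening on shading fixes its value directly, overriding its dependence on stocking.
Substituting into the nutrient equation gives nutrient = -shading - 27.
Substituting into the temp_strat equation gives temp_strat = 3*shading + 18.
Substituting into the fish_pop equation gives fish_pop = 9*shading + 49.
Solve 9*shading + 49 = 13: shading = (13 - 49) / 9 = -4.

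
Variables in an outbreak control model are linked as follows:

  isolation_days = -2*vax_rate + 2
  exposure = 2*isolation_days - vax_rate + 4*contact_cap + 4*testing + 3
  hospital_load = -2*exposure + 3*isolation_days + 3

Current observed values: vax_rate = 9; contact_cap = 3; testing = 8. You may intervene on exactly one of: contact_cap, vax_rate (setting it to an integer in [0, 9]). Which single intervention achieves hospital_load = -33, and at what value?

Intervening on contact_cap: with other inputs at their observed values, hospital_load = -8*contact_cap - 33. Solving for -33 gives contact_cap = 0, within [0, 9].
Intervening on vax_rate: hospital_load = 4*vax_rate - 93. Reaching -33 requires vax_rate = 15, outside [0, 9].

set contact_cap = 0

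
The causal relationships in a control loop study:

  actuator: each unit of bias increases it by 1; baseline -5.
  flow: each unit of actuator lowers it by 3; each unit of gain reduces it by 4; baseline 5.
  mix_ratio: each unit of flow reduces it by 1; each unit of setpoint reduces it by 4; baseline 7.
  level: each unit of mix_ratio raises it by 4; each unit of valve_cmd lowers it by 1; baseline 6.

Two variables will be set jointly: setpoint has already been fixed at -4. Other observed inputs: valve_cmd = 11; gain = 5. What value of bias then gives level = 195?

bias = 9

With setpoint held at -4:
Substituting into the flow equation gives flow = -3*bias.
mix_ratio becomes 3*bias + 23.
level becomes 12*bias + 87.
Solve 12*bias + 87 = 195: bias = (195 - 87) / 12 = 9.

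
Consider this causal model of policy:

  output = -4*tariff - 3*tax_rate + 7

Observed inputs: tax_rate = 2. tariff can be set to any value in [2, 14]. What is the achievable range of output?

Substituting into the output equation gives output = -4*tariff + 1.
Linear in tariff, so extremes are at the endpoints: tariff = 2 gives output = -7; tariff = 14 gives output = -55.

-55 to -7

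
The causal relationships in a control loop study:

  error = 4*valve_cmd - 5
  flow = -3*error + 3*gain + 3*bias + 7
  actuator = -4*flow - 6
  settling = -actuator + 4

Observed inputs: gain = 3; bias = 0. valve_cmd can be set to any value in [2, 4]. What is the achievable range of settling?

Substituting into the flow equation gives flow = -12*valve_cmd + 31.
Substituting into the actuator equation gives actuator = 48*valve_cmd - 130.
settling becomes -48*valve_cmd + 134.
Linear in valve_cmd, so extremes are at the endpoints: valve_cmd = 2 gives settling = 38; valve_cmd = 4 gives settling = -58.

-58 to 38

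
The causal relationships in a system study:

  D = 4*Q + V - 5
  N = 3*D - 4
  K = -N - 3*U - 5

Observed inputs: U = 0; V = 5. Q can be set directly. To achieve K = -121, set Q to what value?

Q = 10

Substituting into the D equation gives D = 4*Q.
This gives N = 12*Q - 4.
This gives K = -12*Q - 1.
Solve -12*Q - 1 = -121: Q = (-121 + 1) / -12 = 10.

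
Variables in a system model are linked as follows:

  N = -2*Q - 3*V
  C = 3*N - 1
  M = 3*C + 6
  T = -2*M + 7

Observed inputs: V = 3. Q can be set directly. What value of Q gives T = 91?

Q = -2

Substituting into the N equation gives N = -2*Q - 9.
Substituting into the C equation gives C = -6*Q - 28.
Substituting into the M equation gives M = -18*Q - 78.
T becomes 36*Q + 163.
Solve 36*Q + 163 = 91: Q = (91 - 163) / 36 = -2.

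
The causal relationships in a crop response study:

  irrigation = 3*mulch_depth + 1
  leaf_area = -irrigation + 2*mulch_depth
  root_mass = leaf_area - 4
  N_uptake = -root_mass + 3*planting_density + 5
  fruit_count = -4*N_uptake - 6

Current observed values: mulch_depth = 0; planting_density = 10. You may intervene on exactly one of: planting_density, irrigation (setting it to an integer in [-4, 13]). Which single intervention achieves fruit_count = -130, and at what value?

set planting_density = 7

Intervening on planting_density: with other inputs at their observed values, fruit_count = -12*planting_density - 46. Solving for -130 gives planting_density = 7, within [-4, 13].
Intervening on irrigation: fruit_count = -4*irrigation - 162. Reaching -130 requires irrigation = -8, outside [-4, 13].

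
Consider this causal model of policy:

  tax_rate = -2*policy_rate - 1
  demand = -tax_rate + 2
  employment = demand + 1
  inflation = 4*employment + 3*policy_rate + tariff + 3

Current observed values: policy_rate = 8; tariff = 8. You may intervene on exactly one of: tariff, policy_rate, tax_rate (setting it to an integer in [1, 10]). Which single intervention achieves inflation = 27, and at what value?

Intervening on tariff: inflation = tariff + 107. Reaching 27 requires tariff = -80, outside [1, 10].
Intervening on policy_rate: inflation = 11*policy_rate + 27. Reaching 27 requires policy_rate = 0, outside [1, 10].
Intervening on tax_rate: with other inputs at their observed values, inflation = -4*tax_rate + 47. Solving for 27 gives tax_rate = 5, within [1, 10].

set tax_rate = 5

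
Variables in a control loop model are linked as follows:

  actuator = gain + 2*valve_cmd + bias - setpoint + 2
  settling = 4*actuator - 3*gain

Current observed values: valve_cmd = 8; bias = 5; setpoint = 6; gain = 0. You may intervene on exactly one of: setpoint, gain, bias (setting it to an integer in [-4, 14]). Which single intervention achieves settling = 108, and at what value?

set setpoint = -4

Intervening on setpoint: with other inputs at their observed values, settling = -4*setpoint + 92. Solving for 108 gives setpoint = -4, within [-4, 14].
Intervening on gain: settling = gain + 68. Reaching 108 requires gain = 40, outside [-4, 14].
Intervening on bias: settling = 4*bias + 48. Reaching 108 requires bias = 15, outside [-4, 14].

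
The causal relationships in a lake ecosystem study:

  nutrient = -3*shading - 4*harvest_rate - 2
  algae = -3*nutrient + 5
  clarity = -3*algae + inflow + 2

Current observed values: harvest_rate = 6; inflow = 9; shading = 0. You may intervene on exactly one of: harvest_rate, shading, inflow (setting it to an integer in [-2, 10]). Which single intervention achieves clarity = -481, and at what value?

set shading = 9

Intervening on harvest_rate: clarity = -36*harvest_rate - 22. Reaching -481 requires harvest_rate = 51/4, not an integer.
Intervening on shading: with other inputs at their observed values, clarity = -27*shading - 238. Solving for -481 gives shading = 9, within [-2, 10].
Intervening on inflow: clarity = inflow - 247. Reaching -481 requires inflow = -234, outside [-2, 10].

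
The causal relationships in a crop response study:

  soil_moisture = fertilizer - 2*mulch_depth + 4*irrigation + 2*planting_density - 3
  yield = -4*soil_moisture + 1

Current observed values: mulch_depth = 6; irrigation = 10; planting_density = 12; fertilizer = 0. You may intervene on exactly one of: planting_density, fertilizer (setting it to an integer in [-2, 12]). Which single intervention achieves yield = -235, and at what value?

Intervening on planting_density: yield = -8*planting_density - 99. Reaching -235 requires planting_density = 17, outside [-2, 12].
Intervening on fertilizer: with other inputs at their observed values, yield = -4*fertilizer - 195. Solving for -235 gives fertilizer = 10, within [-2, 12].

set fertilizer = 10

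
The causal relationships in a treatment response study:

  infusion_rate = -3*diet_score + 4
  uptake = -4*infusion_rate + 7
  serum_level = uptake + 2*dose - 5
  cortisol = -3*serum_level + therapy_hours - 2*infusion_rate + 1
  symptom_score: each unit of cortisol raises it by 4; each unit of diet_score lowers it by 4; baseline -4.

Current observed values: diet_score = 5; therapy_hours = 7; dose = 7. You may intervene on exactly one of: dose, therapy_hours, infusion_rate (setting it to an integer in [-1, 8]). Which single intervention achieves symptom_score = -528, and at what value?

Intervening on dose: with other inputs at their observed values, symptom_score = -24*dose - 456. Solving for -528 gives dose = 3, within [-1, 8].
Intervening on therapy_hours: symptom_score = 4*therapy_hours - 652. Reaching -528 requires therapy_hours = 31, outside [-1, 8].
Intervening on infusion_rate: symptom_score = 40*infusion_rate - 184. Reaching -528 requires infusion_rate = -43/5, not an integer.

set dose = 3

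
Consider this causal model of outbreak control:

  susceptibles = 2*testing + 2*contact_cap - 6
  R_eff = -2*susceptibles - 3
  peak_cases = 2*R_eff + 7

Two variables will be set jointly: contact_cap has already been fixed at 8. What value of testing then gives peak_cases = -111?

With contact_cap held at 8:
Substituting into the susceptibles equation gives susceptibles = 2*testing + 10.
R_eff becomes -4*testing - 23.
peak_cases becomes -8*testing - 39.
Solve -8*testing - 39 = -111: testing = (-111 + 39) / -8 = 9.

testing = 9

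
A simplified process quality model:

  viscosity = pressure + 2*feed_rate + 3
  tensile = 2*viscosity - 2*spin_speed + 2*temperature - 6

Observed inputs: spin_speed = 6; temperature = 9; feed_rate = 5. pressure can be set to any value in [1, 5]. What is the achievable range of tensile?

Substituting into the viscosity equation gives viscosity = pressure + 13.
This gives tensile = 2*pressure + 26.
Linear in pressure, so extremes are at the endpoints: pressure = 1 gives tensile = 28; pressure = 5 gives tensile = 36.

28 to 36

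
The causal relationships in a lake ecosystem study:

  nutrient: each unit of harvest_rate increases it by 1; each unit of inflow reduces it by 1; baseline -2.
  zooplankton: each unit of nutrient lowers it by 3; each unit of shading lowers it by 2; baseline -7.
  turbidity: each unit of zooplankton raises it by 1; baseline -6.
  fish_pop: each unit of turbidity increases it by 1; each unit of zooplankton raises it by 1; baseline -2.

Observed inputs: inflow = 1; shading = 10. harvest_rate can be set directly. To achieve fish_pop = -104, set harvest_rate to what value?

Substituting into the nutrient equation gives nutrient = harvest_rate - 3.
This gives zooplankton = -3*harvest_rate - 18.
So turbidity = -3*harvest_rate - 24.
So fish_pop = -6*harvest_rate - 44.
Solve -6*harvest_rate - 44 = -104: harvest_rate = (-104 + 44) / -6 = 10.

harvest_rate = 10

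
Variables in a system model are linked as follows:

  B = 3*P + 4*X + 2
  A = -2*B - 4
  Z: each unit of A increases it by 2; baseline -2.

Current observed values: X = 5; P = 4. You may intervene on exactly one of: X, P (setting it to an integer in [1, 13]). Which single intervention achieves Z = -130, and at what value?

set X = 4

Intervening on X: with other inputs at their observed values, Z = -16*X - 66. Solving for -130 gives X = 4, within [1, 13].
Intervening on P: Z = -12*P - 98. Reaching -130 requires P = 8/3, not an integer.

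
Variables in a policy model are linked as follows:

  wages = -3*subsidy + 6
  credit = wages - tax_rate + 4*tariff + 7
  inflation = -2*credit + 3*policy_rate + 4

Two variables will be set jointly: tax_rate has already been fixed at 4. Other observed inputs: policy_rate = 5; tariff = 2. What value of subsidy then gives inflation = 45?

With tax_rate held at 4:
Substituting into the credit equation gives credit = -3*subsidy + 17.
So inflation = 6*subsidy - 15.
Solve 6*subsidy - 15 = 45: subsidy = (45 + 15) / 6 = 10.

subsidy = 10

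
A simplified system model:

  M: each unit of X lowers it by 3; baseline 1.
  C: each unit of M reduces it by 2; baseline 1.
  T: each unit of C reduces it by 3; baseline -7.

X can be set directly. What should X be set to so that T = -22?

X = 1

Substituting into the C equation gives C = 6*X - 1.
So T = -18*X - 4.
Solve -18*X - 4 = -22: X = (-22 + 4) / -18 = 1.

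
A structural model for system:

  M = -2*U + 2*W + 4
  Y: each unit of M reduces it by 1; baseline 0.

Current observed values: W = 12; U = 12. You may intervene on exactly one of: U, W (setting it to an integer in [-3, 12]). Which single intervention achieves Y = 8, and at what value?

Intervening on U: Y = 2*U - 28. Reaching 8 requires U = 18, outside [-3, 12].
Intervening on W: with other inputs at their observed values, Y = -2*W + 20. Solving for 8 gives W = 6, within [-3, 12].

set W = 6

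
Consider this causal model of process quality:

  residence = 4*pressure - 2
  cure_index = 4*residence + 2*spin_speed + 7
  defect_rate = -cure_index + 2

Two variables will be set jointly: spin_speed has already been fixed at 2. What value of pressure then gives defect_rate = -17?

With spin_speed held at 2:
Substituting into the cure_index equation gives cure_index = 16*pressure + 3.
So defect_rate = -16*pressure - 1.
Solve -16*pressure - 1 = -17: pressure = (-17 + 1) / -16 = 1.

pressure = 1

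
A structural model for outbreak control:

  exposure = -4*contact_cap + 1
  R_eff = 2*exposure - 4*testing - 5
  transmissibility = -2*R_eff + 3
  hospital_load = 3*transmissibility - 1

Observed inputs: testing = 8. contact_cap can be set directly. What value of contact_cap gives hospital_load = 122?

contact_cap = -2

Substituting into the R_eff equation gives R_eff = -8*contact_cap - 35.
Substituting into the transmissibility equation gives transmissibility = 16*contact_cap + 73.
Substituting into the hospital_load equation gives hospital_load = 48*contact_cap + 218.
Solve 48*contact_cap + 218 = 122: contact_cap = (122 - 218) / 48 = -2.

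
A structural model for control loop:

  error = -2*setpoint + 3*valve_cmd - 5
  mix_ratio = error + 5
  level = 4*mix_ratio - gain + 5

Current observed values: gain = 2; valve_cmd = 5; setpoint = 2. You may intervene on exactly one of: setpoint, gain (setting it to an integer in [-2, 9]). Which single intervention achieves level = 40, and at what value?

Intervening on setpoint: level = -8*setpoint + 63. Reaching 40 requires setpoint = 23/8, not an integer.
Intervening on gain: with other inputs at their observed values, level = -gain + 49. Solving for 40 gives gain = 9, within [-2, 9].

set gain = 9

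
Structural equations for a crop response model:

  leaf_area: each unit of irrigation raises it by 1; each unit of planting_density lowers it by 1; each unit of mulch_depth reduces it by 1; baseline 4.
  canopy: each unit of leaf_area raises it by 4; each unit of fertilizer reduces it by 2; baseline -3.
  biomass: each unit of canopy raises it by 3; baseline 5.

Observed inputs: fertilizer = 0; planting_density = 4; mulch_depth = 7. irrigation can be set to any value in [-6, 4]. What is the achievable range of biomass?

-160 to -40

Substituting into the leaf_area equation gives leaf_area = irrigation - 7.
So canopy = 4*irrigation - 31.
Substituting into the biomass equation gives biomass = 12*irrigation - 88.
Linear in irrigation, so extremes are at the endpoints: irrigation = -6 gives biomass = -160; irrigation = 4 gives biomass = -40.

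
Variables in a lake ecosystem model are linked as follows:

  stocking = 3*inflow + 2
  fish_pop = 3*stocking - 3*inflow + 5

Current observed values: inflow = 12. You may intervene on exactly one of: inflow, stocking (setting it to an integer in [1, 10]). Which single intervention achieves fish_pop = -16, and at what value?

set stocking = 5

Intervening on inflow: fish_pop = 6*inflow + 11. Reaching -16 requires inflow = -9/2, not an integer.
Intervening on stocking: with other inputs at their observed values, fish_pop = 3*stocking - 31. Solving for -16 gives stocking = 5, within [1, 10].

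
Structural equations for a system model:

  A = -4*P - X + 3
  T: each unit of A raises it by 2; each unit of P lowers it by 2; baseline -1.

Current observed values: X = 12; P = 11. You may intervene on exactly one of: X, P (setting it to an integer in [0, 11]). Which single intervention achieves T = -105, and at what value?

Intervening on X: with other inputs at their observed values, T = -2*X - 105. Solving for -105 gives X = 0, within [0, 11].
Intervening on P: T = -10*P - 19. Reaching -105 requires P = 43/5, not an integer.

set X = 0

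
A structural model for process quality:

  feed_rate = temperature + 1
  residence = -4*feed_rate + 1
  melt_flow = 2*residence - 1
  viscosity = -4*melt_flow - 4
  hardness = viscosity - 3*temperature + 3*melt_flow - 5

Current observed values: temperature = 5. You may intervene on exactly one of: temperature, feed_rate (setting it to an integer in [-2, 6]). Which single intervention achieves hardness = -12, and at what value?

set temperature = -2

Intervening on temperature: with other inputs at their observed values, hardness = 5*temperature - 2. Solving for -12 gives temperature = -2, within [-2, 6].
Intervening on feed_rate: hardness = 8*feed_rate - 25. Reaching -12 requires feed_rate = 13/8, not an integer.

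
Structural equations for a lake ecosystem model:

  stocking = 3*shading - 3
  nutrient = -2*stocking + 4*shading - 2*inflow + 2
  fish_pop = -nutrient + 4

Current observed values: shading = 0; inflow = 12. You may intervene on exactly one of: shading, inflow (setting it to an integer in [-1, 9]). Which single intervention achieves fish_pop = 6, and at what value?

set inflow = 5

Intervening on shading: fish_pop = 2*shading + 20. Reaching 6 requires shading = -7, outside [-1, 9].
Intervening on inflow: with other inputs at their observed values, fish_pop = 2*inflow - 4. Solving for 6 gives inflow = 5, within [-1, 9].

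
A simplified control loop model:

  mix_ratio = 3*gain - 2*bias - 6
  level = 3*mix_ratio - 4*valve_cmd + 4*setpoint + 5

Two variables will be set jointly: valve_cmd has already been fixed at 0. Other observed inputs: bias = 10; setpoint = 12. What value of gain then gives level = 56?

With valve_cmd held at 0:
Substituting into the mix_ratio equation gives mix_ratio = 3*gain - 26.
Substituting into the level equation gives level = 9*gain - 25.
Solve 9*gain - 25 = 56: gain = (56 + 25) / 9 = 9.

gain = 9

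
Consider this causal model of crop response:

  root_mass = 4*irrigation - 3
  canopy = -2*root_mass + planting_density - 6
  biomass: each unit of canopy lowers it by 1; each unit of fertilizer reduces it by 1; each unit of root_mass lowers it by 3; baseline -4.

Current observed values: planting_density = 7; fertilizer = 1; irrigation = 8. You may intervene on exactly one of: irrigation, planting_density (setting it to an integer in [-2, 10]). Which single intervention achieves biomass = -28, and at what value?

Intervening on irrigation: biomass = -4*irrigation - 3. Reaching -28 requires irrigation = 25/4, not an integer.
Intervening on planting_density: with other inputs at their observed values, biomass = -planting_density - 28. Solving for -28 gives planting_density = 0, within [-2, 10].

set planting_density = 0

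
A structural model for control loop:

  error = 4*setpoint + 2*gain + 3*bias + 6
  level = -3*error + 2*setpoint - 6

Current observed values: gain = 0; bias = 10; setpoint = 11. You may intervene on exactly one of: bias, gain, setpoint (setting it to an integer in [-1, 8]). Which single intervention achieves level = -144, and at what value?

set setpoint = 3

Intervening on bias: level = -9*bias - 134. Reaching -144 requires bias = 10/9, not an integer.
Intervening on gain: level = -6*gain - 224. Reaching -144 requires gain = -40/3, not an integer.
Intervening on setpoint: with other inputs at their observed values, level = -10*setpoint - 114. Solving for -144 gives setpoint = 3, within [-1, 8].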